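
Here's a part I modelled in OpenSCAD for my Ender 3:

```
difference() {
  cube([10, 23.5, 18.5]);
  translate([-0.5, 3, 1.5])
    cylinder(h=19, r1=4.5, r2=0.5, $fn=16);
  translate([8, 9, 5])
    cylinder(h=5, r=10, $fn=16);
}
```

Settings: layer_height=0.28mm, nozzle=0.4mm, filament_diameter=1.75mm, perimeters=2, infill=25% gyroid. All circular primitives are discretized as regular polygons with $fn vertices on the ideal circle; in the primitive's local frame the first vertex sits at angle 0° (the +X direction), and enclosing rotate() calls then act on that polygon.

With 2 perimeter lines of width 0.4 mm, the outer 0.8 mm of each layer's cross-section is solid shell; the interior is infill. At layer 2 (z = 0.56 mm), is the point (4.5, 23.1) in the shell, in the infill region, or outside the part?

At z = 0.56 mm: the cube is present — its section is the full 10×23.5 rectangle; the cone at (-0.5, 3) is not intersected at this z (z outside [1.5, 20.5]); the cylinder at (8, 9) is not intersected at this z (z outside [5, 10]); Subtracting the remaining from the first: none of the subtracted shapes is present at this height, so the 10×23.5 cube is unchanged — 1 connected region. Overall, the cross-section is a single solid region. The nearest boundary edge runs (10.00, 23.50)→(0.00, 23.50); distance from the point to it = 0.40 mm. The point is inside the cross-section, 0.40 mm from the nearest boundary — within the 0.8 mm shell band (2 × 0.4).

shell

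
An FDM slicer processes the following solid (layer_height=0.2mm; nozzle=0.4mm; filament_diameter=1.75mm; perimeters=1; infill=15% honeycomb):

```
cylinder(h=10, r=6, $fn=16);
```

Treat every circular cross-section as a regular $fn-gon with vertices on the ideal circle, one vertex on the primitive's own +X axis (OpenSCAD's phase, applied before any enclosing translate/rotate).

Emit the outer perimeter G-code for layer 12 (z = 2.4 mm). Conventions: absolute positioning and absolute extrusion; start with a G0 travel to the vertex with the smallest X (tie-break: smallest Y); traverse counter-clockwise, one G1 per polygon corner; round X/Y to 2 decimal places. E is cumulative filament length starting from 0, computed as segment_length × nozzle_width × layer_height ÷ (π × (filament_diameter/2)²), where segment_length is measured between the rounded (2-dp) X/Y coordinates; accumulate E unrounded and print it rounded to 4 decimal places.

At z = 2.4 mm: the r=6 cylinder gives a regular 16-gon of circumradius 6 (constant along its height). The outline is a single polygon with 16 vertices. Extrusion per mm of travel: 0.4 × 0.2 / (π × 0.875²) = 0.033260. Accumulating E over each segment gives final E = 1.2455.

G0 X-6.00 Y0.00 Z2.40
G1 X-5.54 Y-2.30 E0.0780
G1 X-4.24 Y-4.24 E0.1557
G1 X-2.30 Y-5.54 E0.2334
G1 X0.00 Y-6.00 E0.3114
G1 X2.30 Y-5.54 E0.3894
G1 X4.24 Y-4.24 E0.4671
G1 X5.54 Y-2.30 E0.5447
G1 X6.00 Y0.00 E0.6227
G1 X5.54 Y2.30 E0.7008
G1 X4.24 Y4.24 E0.7784
G1 X2.30 Y5.54 E0.8561
G1 X0.00 Y6.00 E0.9341
G1 X-2.30 Y5.54 E1.0121
G1 X-4.24 Y4.24 E1.0898
G1 X-5.54 Y2.30 E1.1675
G1 X-6.00 Y0.00 E1.2455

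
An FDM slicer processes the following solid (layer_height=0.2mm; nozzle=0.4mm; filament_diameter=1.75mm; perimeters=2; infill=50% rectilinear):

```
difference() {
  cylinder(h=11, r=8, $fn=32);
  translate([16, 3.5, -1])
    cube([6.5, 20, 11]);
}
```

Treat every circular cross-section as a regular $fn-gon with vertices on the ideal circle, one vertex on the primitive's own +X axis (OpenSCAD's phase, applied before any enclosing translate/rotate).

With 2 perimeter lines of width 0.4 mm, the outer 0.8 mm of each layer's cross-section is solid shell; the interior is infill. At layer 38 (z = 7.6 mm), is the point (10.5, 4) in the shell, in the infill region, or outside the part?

outside

At z = 7.6 mm: the cylinder: section is a regular 32-gon, circumradius r=8; the cube at (16, 3.5) is present — its section is the full 6.5×20 rectangle; Subtracting the remaining from the first: starting from the r=8 cylinder, the 6.5×20 cube at (16, 3.5) misses the remaining region (no effect) — 1 connected region. Overall, the cross-section is a single solid region. The nearest boundary edge runs (7.39, 3.06)→(7.85, 1.56); distance from the point to it = 3.25 mm. The point is not inside any of the regions above, so it lies outside the cross-section (3.25 mm from the nearest boundary).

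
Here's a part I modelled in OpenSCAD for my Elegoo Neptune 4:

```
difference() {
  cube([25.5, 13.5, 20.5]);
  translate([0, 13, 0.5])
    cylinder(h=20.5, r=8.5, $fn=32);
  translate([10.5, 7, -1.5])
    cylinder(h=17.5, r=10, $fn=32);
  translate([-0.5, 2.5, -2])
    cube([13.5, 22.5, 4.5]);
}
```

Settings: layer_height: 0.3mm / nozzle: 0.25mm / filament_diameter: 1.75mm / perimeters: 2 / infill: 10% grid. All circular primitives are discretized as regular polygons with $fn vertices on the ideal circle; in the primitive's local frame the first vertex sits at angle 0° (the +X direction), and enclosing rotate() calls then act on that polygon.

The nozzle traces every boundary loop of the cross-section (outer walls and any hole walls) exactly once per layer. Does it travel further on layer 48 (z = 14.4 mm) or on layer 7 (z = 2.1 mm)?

Layer 48 (z = 14.4): the cube (footprint 25.5×13.5) is included at this height (perimeter 78.00 mm); the r=8.5 cylinder at (0, 13) contributes a regular 32-gon of circumradius 8.5 (perimeter = 2·32·8.500·sin(180°/32) = 53.32 mm); the r=10 cylinder at (10.5, 7) gives a regular 32-gon of circumradius 10 (constant along its height) (perimeter = 2·32·10.000·sin(180°/32) = 62.73 mm); the cube at (-0.5, 2.5) is absent (z outside [-2, 2.5]); Taking the first minus the rest: starting from the 25.5×13.5 cube, the r=8.5 cylinder at (0, 13) partially overlaps it — only the 60.62 mm² overlap (of its 225.52 mm²) is removed, clipping the outline; the r=10 cylinder at (10.5, 7) partially overlaps it — only the 196.06 mm² overlap (of its 312.14 mm²) is removed, clipping the outline — boundary = 57.69 mm. So its perimeter = 57.69 mm. Layer 7 (z = 2.1): the 25.5×13.5 cube contributes its full rectangle (perimeter 78.00 mm); the cylinder at (0, 13): section is a regular 32-gon, circumradius r=8.5 (perimeter = 2·32·8.500·sin(180°/32) = 53.32 mm); the r=10 cylinder at (10.5, 7) gives a regular 32-gon of circumradius 10 (constant along its height) (perimeter = 2·32·10.000·sin(180°/32) = 62.73 mm); the cube at (-0.5, 2.5) is present — its section is the full 13.5×22.5 rectangle (perimeter 72.00 mm); Subtracting the remaining from the first: starting from the 25.5×13.5 cube, the r=8.5 cylinder at (0, 13) partially overlaps it — only the 60.62 mm² overlap (of its 225.52 mm²) is removed, clipping the outline; the r=10 cylinder at (10.5, 7) partially overlaps it — only the 196.06 mm² overlap (of its 312.14 mm²) is removed, clipping the outline; the 13.5×22.5 cube at (-0.5, 2.5) partially overlaps it — only the 2.41 mm² overlap (of its 303.75 mm²) is removed, clipping the outline — boundary = 54.24 mm. So its perimeter = 54.24 mm. Layer 48 is larger (57.69 vs 54.24 mm).

layer 48 (z = 14.4 mm)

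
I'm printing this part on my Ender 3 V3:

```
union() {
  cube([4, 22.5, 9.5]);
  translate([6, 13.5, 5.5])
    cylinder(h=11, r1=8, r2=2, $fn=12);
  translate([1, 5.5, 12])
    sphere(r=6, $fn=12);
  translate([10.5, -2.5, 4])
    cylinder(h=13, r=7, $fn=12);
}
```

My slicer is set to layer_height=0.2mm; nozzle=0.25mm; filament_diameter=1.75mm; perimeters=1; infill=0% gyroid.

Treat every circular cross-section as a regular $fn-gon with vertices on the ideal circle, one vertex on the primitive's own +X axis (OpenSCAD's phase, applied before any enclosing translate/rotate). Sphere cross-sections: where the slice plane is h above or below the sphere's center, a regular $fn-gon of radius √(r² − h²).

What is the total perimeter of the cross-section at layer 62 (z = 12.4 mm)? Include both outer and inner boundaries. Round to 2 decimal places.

94.97 mm

At z = 12.4 mm: the cube is not intersected at this z (z outside [0, 9.5]); the cone at (6, 13.5) contributes a regular 12-gon of circumradius 4.236 (interpolated between r1=8 and r2=2 at t=0.627) (perimeter = 2·12·4.236·sin(180°/12) = 26.31 mm); the r=6 sphere at (1, 5.5) slices to a regular 12-gon of circumradius 5.987 (√(r²−h²) with h=0.4 from center) (perimeter = 2·12·5.987·sin(180°/12) = 37.19 mm); the r=7 cylinder at (10.5, -2.5) contributes a regular 12-gon of circumradius 7 (perimeter = 2·12·7.000·sin(180°/12) = 43.48 mm); Merging all regions: the regions partially overlap (shared area 1.60 mm²), so the edge portions inside another operand are dropped and the merged outline is re-measured after clipping — boundary = 94.97 mm. Overall, the cross-section is a single solid region. Total boundary length (outer) = 94.97 mm.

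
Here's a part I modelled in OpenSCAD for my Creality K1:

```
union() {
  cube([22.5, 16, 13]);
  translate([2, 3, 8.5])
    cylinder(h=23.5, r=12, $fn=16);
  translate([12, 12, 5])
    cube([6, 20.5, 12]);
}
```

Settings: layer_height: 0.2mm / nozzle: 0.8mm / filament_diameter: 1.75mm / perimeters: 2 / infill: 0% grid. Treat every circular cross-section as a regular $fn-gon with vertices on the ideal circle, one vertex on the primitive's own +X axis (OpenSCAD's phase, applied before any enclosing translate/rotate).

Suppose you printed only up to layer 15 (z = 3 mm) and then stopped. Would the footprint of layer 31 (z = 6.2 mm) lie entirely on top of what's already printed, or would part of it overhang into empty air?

part overhangs

Compare the two slices. At z = 3: the cube (footprint 22.5×16) is included at this height (area 360.00 mm²); the cylinder at (2, 3) is not intersected at this z (z outside [8.5, 32]); the cube at (12, 12) is absent (z outside [5, 17]); Combining (union): only the 22.5×16 cube is present, so the union is just that shape — area = 360.00 mm². At z = 6.2: the cube is present — its section is the full 22.5×16 rectangle (area 360.00 mm²); the cylinder at (2, 3) is not intersected at this z (z outside [8.5, 32]); the cube at (12, 12) is present — its section is the full 6×20.5 rectangle (area 123.00 mm²); Combining (union): the regions partially overlap — summed areas 483.00 mm² minus the doubly-counted overlap 24.00 mm² gives 459.00 mm² — area = 459.00 mm². Checking containment: at z = 6.2 the cross-section extends beyond the z = 3 cross-section by about 99.00 mm².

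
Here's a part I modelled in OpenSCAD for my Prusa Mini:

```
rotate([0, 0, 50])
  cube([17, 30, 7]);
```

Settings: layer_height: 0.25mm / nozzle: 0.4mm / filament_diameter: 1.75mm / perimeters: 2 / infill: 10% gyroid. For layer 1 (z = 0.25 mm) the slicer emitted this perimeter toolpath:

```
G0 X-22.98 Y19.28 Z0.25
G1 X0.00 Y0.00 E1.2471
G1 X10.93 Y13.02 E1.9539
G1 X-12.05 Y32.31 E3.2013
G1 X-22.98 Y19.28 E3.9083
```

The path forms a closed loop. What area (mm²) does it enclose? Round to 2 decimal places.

Apply the shoelace formula to the sequence of (X, Y) vertices; enclosed area = 510.10 mm².

510.10 mm²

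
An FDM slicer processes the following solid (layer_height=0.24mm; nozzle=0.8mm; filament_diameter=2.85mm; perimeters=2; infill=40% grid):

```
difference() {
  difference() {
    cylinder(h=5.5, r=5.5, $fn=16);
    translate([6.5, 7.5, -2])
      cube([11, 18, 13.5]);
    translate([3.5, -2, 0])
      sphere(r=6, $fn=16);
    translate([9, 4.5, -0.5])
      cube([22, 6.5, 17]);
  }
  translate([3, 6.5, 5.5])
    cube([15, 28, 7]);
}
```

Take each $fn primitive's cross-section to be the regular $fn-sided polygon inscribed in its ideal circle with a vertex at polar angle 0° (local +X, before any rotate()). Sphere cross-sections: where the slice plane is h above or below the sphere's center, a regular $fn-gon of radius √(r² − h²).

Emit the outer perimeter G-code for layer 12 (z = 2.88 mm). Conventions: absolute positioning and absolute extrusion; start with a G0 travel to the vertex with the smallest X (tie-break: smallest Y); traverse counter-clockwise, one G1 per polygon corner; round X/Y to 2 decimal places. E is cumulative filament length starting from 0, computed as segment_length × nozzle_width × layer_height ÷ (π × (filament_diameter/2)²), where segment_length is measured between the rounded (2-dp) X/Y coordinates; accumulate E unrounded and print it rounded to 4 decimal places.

At z = 2.88 mm: the r=5.5 cylinder contributes a regular 16-gon of circumradius 5.5; the cube at (6.5, 7.5) is present — its section is the full 11×18 rectangle; the r=6 sphere at (3.5, -2) contributes a regular 16-gon of circumradius √(6²−2.88²) = 5.264; the cube at (9, 4.5) is present — its section is the full 22×6.5 rectangle; Taking the first minus the rest: starting from the r=5.5 cylinder, the 11×18 cube at (6.5, 7.5) misses the remaining region (no effect); the r=6 sphere at (3.5, -2) partially overlaps it — only the 46.86 mm² overlap (of its 84.82 mm²) is removed, clipping the outline; the 22×6.5 cube at (9, 4.5) misses the remaining region (no effect) — 1 connected region; the cube at (3, 6.5) is not intersected at this z (z outside [5.5, 12.5]); Taking the first minus the rest: none of the subtracted shapes is present at this height, so the result so far is unchanged — 1 connected region. The outline is a single polygon with 18 vertices. Extrusion per mm of travel: 0.8 × 0.24 / (π × 1.425²) = 0.030097. Accumulating E over each segment gives final E = 1.0500.

G0 X-5.50 Y0.00 Z2.88
G1 X-5.08 Y-2.10 E0.0645
G1 X-3.89 Y-3.89 E0.1291
G1 X-2.10 Y-5.08 E0.1938
G1 X-0.43 Y-5.42 E0.2451
G1 X-1.36 Y-4.01 E0.2960
G1 X-1.76 Y-2.00 E0.3576
G1 X-1.36 Y0.01 E0.4193
G1 X-0.22 Y1.72 E0.4812
G1 X1.49 Y2.86 E0.5430
G1 X3.50 Y3.26 E0.6047
G1 X4.43 Y3.08 E0.6332
G1 X3.89 Y3.89 E0.6625
G1 X2.10 Y5.08 E0.7272
G1 X0.00 Y5.50 E0.7917
G1 X-2.10 Y5.08 E0.8561
G1 X-3.89 Y3.89 E0.9208
G1 X-5.08 Y2.10 E0.9855
G1 X-5.50 Y0.00 E1.0500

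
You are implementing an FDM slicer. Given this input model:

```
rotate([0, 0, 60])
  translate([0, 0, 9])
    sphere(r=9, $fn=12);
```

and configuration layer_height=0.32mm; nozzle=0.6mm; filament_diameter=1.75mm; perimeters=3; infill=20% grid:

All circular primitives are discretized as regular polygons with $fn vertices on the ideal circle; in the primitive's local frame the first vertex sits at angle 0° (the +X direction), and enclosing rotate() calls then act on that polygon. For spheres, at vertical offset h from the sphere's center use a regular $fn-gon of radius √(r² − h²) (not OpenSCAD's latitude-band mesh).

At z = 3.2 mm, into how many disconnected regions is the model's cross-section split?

At z = 3.2 mm: the sphere: section is a regular 12-gon, circumradius = √(r²−h²) = √(9²−5.8²) = 6.882; (whole slice rotated 60° about Z — lengths, areas and connectivity unchanged). The result has 1 disconnected region.

1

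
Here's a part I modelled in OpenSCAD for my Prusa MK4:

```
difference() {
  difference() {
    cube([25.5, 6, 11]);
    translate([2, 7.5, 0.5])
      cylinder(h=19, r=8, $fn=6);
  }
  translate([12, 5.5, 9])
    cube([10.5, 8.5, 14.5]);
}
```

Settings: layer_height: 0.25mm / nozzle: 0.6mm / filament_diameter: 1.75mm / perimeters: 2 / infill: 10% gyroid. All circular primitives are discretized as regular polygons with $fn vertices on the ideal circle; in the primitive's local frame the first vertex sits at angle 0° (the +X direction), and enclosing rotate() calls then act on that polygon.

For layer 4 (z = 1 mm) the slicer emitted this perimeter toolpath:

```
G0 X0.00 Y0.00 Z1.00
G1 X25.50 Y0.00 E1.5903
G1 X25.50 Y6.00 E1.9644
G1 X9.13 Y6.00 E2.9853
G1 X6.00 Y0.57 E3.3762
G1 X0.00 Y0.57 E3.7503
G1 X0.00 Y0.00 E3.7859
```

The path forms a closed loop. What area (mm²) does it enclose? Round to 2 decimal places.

Apply the shoelace formula to the sequence of (X, Y) vertices; enclosed area = 111.92 mm².

111.92 mm²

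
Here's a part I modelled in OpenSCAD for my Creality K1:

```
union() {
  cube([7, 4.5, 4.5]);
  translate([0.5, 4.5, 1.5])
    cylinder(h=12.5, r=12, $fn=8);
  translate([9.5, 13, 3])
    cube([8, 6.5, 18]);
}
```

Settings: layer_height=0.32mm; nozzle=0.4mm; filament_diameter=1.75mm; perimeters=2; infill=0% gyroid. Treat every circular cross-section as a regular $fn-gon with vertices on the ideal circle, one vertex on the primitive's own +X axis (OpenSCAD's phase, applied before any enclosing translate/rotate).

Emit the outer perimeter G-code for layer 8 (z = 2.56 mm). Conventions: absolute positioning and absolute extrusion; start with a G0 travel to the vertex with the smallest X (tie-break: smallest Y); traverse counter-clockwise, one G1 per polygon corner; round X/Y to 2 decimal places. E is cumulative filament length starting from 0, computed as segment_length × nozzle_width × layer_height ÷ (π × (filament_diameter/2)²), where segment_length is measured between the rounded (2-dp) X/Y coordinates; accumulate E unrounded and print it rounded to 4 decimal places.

G0 X-11.50 Y4.50 Z2.56
G1 X-7.99 Y-3.99 E0.4889
G1 X0.50 Y-7.50 E0.9778
G1 X8.99 Y-3.99 E1.4667
G1 X12.50 Y4.50 E1.9556
G1 X8.99 Y12.99 E2.4445
G1 X0.50 Y16.50 E2.9334
G1 X-7.99 Y12.99 E3.4223
G1 X-11.50 Y4.50 E3.9112

At z = 2.56 mm: the cube (footprint 7×4.5) is included at this height; the cylinder at (0.5, 4.5): section is a regular 8-gon, circumradius r=12; the cube at (9.5, 13) does not reach this height (z outside [3, 21]); Combining (union): the 7×4.5 cube lies entirely inside the r=12 cylinder at (0.5, 4.5), so the union is just the r=12 cylinder at (0.5, 4.5) — 1 connected region. The outline is a single polygon with 8 vertices. Extrusion per mm of travel: 0.4 × 0.32 / (π × 0.875²) = 0.053216. Accumulating E over each segment gives final E = 3.9112.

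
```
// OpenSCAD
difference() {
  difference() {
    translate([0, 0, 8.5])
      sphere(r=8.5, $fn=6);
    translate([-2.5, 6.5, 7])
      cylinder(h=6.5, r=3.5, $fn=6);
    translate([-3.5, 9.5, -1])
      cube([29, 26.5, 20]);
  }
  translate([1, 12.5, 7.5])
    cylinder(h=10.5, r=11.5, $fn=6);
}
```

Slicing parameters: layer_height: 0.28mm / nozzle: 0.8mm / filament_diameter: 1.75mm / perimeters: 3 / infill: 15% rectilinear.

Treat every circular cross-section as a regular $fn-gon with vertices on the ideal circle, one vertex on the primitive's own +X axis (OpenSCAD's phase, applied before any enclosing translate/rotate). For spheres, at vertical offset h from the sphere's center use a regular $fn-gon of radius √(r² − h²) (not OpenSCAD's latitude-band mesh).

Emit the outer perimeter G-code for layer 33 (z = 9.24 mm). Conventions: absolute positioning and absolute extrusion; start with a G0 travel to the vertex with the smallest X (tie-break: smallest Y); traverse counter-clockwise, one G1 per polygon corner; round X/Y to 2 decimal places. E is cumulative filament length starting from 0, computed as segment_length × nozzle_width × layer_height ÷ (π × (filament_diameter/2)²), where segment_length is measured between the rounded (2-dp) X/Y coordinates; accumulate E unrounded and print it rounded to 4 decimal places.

G0 X-8.47 Y0.00 Z9.24
G1 X-4.23 Y-7.33 E0.7886
G1 X4.23 Y-7.33 E1.5765
G1 X8.47 Y0.00 E2.3651
G1 X6.88 Y2.76 E2.6617
G1 X6.75 Y2.54 E2.6855
G1 X-4.75 Y2.54 E3.7565
G1 X-5.88 Y4.49 E3.9664
G1 X-8.47 Y0.00 E4.4491

At z = 9.24 mm: the r=8.5 sphere slices to a regular 6-gon of circumradius 8.468 (√(r²−h²) with h=0.74 from center); the r=3.5 cylinder at (-2.5, 6.5) gives a regular 6-gon of circumradius 3.5 (constant along its height); the 29×26.5 cube at (-3.5, 9.5) contributes its full rectangle; Subtracting the remaining from the first: starting from the r=8.5 sphere, the r=3.5 cylinder at (-2.5, 6.5) partially overlaps it — only the 19.56 mm² overlap (of its 31.83 mm²) is removed, clipping the outline; the 29×26.5 cube at (-3.5, 9.5) misses the remaining region (no effect) — 1 connected region; the cylinder at (1, 12.5): section is a regular 6-gon, circumradius r=11.5; Subtracting the remaining from the first: starting from the result so far, the r=11.5 cylinder at (1, 12.5) partially overlaps it — only the 32.06 mm² overlap (of its 343.60 mm²) is removed, clipping the outline — 1 connected region. The outline is a single polygon with 8 vertices. Extrusion per mm of travel: 0.8 × 0.28 / (π × 0.875²) = 0.093128. Accumulating E over each segment gives final E = 4.4491.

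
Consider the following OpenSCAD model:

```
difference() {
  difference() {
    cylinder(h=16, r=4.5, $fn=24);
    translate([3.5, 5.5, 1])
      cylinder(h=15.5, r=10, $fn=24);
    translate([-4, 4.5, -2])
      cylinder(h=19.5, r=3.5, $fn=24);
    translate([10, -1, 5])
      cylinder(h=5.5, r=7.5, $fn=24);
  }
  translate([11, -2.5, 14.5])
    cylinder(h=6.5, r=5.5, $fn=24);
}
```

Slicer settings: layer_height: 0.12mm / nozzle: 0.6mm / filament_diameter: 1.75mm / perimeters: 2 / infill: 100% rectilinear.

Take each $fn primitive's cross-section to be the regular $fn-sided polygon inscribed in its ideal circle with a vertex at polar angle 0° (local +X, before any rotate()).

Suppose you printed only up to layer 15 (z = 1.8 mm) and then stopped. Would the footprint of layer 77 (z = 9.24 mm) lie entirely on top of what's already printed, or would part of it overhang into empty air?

entirely on top

Compare the two slices. At z = 1.8: the r=4.5 cylinder contributes a regular 24-gon of circumradius 4.5 (area = (24/2)·4.500²·sin(360°/24) = 62.89 mm²); the r=10 cylinder at (3.5, 5.5) contributes a regular 24-gon of circumradius 10 (area = (24/2)·10.000²·sin(360°/24) = 310.58 mm²); the r=3.5 cylinder at (-4, 4.5) gives a regular 24-gon of circumradius 3.5 (constant along its height) (area = (24/2)·3.500²·sin(360°/24) = 38.05 mm²); the cylinder at (10, -1) is not intersected at this z (z outside [5, 10.5]); Subtracting the remaining from the first: starting from the r=4.5 cylinder (62.89 mm²), the r=10 cylinder at (3.5, 5.5) partially overlaps it — only the 57.67 mm² overlap (of its 310.58 mm²) is removed, clipping the outline; the r=3.5 cylinder at (-4, 4.5) misses the remaining region (no effect) — area = 5.23 mm²; the cylinder at (11, -2.5) does not reach this height (z outside [14.5, 21]); Taking the first minus the rest: none of the subtracted shapes is present at this height, so the result so far is unchanged — area = 5.23 mm². At z = 9.24: the cylinder: section is a regular 24-gon, circumradius r=4.5 (area = (24/2)·4.500²·sin(360°/24) = 62.89 mm²); the r=10 cylinder at (3.5, 5.5) contributes a regular 24-gon of circumradius 10 (area = (24/2)·10.000²·sin(360°/24) = 310.58 mm²); the cylinder at (-4, 4.5): section is a regular 24-gon, circumradius r=3.5 (area = (24/2)·3.500²·sin(360°/24) = 38.05 mm²); the r=7.5 cylinder at (10, -1) gives a regular 24-gon of circumradius 7.5 (constant along its height) (area = (24/2)·7.500²·sin(360°/24) = 174.70 mm²); Taking the first minus the rest: starting from the r=4.5 cylinder (62.89 mm²), the r=10 cylinder at (3.5, 5.5) partially overlaps it — only the 57.67 mm² overlap (of its 310.58 mm²) is removed, clipping the outline; the r=3.5 cylinder at (-4, 4.5) misses the remaining region (no effect); the r=7.5 cylinder at (10, -1) misses the remaining region (no effect) — area = 5.23 mm²; the cylinder at (11, -2.5) is absent (z outside [14.5, 21]); Subtracting the remaining from the first: none of the subtracted shapes is present at this height, so the result so far is unchanged — area = 5.23 mm². Checking containment: the cross-section at z = 9.24 is a subset of the cross-section at z = 1.8.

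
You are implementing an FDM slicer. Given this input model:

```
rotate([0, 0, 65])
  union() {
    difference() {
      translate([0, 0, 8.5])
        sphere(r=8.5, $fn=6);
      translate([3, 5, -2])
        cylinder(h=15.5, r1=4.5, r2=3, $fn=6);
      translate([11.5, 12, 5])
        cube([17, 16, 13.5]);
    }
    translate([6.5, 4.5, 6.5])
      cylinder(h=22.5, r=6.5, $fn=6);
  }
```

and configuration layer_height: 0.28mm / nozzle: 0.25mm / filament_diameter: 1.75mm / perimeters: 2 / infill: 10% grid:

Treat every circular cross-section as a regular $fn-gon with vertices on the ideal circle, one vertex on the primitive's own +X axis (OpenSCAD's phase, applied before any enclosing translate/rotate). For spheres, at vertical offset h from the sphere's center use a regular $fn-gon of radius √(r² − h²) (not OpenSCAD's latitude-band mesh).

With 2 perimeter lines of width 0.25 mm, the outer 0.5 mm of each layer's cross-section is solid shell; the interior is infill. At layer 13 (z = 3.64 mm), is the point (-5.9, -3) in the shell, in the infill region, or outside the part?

outside

At z = 3.64 mm: the r=8.5 sphere contributes a regular 6-gon of circumradius √(8.5²−4.86²) = 6.974; the cone at (3, 5): at t=0.364 of its height the radius interpolates to r₁+(r₂−r₁)t = 3.954, giving a regular 6-gon of that circumradius; the cube at (11.5, 12) is absent (z outside [5, 18.5]); Subtracting the remaining from the first: starting from the r=8.5 sphere, the cone at (3, 5) partially overlaps it — only the 21.37 mm² overlap (of its 40.62 mm²) is removed, clipping the outline — 1 connected region; the cylinder at (6.5, 4.5) is absent (z outside [6.5, 29]); Merging all regions: only the result so far is present, so the union is just that shape — 1 connected region; (rotated 65° about Z; rotation is an isometry so areas/perimeters/island counts are preserved). Overall, the cross-section is a single solid region. Undo the 65° rotation: the query point maps to (-5.212, 4.079) in the un-rotated model frame. The nearest boundary edge runs (-6.97, 0.00)→(-3.49, 6.04); distance from the point to it = 0.51 mm. The point is not inside any of the regions above, so it lies outside the cross-section (0.51 mm from the nearest boundary).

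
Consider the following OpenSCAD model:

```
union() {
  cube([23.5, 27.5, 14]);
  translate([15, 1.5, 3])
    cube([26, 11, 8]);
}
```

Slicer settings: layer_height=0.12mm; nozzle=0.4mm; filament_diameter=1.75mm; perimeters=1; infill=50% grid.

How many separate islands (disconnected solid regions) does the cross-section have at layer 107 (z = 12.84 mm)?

At z = 12.84 mm: the cube is present — its section is the full 23.5×27.5 rectangle; the cube at (15, 1.5) does not reach this height (z outside [3, 11]); Combining (union): only the 23.5×27.5 cube is present, so the union is just that shape — 1 connected region. Overall, the cross-section is a single solid region. Island count = 1.

1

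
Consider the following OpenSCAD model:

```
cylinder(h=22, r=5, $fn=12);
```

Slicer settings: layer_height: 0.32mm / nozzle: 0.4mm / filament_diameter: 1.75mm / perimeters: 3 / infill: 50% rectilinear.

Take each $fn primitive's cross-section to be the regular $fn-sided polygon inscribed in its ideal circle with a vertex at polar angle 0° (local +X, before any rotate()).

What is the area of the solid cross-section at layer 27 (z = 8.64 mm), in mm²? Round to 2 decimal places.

75.00 mm²

At z = 8.64 mm: the r=5 cylinder gives a regular 12-gon of circumradius 5 (constant along its height) (area = (12/2)·5.000²·sin(360°/12) = 75.00 mm²). Overall, the cross-section is a single solid region. Net area = 75.00 mm².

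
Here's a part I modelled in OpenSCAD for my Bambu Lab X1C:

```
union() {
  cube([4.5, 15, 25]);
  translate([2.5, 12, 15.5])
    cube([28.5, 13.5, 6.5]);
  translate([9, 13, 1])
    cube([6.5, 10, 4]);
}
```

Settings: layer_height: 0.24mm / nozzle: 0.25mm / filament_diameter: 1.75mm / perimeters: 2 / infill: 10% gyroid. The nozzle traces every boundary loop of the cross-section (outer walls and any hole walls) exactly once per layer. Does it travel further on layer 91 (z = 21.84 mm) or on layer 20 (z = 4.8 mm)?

layer 91 (z = 21.84 mm)

Layer 91 (z = 21.84): the 4.5×15 cube contributes its full rectangle (perimeter 39.00 mm); the cube at (2.5, 12) is present — its section is the full 28.5×13.5 rectangle (perimeter 84.00 mm); the cube at (9, 13) is not intersected at this z (z outside [1, 5]); Merging all regions: the regions partially overlap (shared area 6.00 mm²), so the edge portions inside another operand are dropped and the merged outline is re-measured after clipping — boundary = 113.00 mm. So its perimeter = 113.00 mm. Layer 20 (z = 4.8): the 4.5×15 cube contributes its full rectangle (perimeter 39.00 mm); the cube at (2.5, 12) is absent (z outside [15.5, 22]); the 6.5×10 cube at (9, 13) contributes its full rectangle (perimeter 33.00 mm); Taking the union: the 2 present regions are separate (no shared area or edge), so areas and boundary lengths simply add and each stays a separate island — boundary = 72.00 mm. So its perimeter = 72.00 mm. Layer 91 is larger (113.00 vs 72.00 mm).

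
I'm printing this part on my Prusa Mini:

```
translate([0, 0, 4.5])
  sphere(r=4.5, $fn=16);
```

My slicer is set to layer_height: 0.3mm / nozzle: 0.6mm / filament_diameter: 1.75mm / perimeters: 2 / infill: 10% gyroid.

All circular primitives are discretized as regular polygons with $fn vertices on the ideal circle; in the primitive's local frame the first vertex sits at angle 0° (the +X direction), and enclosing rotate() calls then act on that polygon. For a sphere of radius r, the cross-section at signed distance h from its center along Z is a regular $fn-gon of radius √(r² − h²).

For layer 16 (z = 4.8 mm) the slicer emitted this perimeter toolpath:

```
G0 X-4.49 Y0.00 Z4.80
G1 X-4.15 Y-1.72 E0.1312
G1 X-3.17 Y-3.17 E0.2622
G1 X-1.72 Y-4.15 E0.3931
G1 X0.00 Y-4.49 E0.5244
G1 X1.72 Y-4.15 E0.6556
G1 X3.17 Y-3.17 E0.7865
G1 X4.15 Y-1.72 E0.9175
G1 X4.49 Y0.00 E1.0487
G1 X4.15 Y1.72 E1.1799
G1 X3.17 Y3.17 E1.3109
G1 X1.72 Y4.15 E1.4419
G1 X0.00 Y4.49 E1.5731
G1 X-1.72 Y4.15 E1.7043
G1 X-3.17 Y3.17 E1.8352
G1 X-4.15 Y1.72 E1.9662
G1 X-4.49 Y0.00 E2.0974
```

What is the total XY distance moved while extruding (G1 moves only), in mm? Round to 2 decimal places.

Sum the Euclidean lengths of each G1 segment: total = 28.03 mm.

28.03 mm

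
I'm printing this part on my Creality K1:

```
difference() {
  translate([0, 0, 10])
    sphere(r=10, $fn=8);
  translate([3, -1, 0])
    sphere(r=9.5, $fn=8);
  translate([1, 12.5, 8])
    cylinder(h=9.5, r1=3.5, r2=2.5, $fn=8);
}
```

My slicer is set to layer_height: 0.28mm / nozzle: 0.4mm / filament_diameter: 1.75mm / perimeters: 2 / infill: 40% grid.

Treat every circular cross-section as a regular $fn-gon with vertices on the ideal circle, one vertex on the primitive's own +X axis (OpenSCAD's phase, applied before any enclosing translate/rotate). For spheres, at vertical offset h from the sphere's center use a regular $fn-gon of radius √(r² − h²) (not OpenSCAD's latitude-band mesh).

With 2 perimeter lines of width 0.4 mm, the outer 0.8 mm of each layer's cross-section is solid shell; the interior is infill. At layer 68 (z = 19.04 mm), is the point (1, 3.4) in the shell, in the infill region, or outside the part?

At z = 19.04 mm: the sphere: section is a regular 8-gon, circumradius = √(r²−h²) = √(10²−9.04²) = 4.275; the sphere at (3, -1) is not intersected at this z (|z−center|=19.040 > r=9.5); the cone at (1, 12.5) does not reach this height (z outside [8, 17.5]); Subtracting the remaining from the first: none of the subtracted shapes is present at this height, so the r=10 sphere is unchanged — 1 connected region. Overall, the cross-section is a single solid region. The nearest boundary edge runs (3.02, 3.02)→(0.00, 4.28); distance from the point to it = 0.43 mm. The point is inside the cross-section, 0.43 mm from the nearest boundary — within the 0.8 mm shell band (2 × 0.4).

shell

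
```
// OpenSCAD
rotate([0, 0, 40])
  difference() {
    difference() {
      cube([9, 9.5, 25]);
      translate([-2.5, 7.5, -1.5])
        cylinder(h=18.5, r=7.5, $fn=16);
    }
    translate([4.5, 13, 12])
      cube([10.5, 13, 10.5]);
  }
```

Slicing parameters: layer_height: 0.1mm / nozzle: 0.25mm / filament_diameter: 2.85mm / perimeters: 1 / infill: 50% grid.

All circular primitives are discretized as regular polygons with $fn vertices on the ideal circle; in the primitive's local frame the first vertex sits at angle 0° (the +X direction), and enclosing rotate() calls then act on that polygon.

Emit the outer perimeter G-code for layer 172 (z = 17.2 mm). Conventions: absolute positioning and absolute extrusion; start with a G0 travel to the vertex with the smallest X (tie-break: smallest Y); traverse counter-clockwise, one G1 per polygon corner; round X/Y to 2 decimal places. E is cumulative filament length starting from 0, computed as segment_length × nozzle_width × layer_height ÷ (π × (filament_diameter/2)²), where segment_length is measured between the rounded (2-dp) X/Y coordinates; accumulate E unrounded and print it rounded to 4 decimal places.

At z = 17.2 mm: the cube (footprint 9×9.5) is included at this height; the cylinder at (-2.5, 7.5) is not intersected at this z (z outside [-1.5, 17]); Taking the first minus the rest: none of the subtracted shapes is present at this height, so the 9×9.5 cube is unchanged — 1 connected region; the 10.5×13 cube at (4.5, 13) contributes its full rectangle; Subtracting the remaining from the first: starting from the result so far, the 10.5×13 cube at (4.5, 13) misses the remaining region (no effect) — 1 connected region; (whole slice rotated 40° about Z — lengths, areas and connectivity unchanged). The outline is a single polygon with 4 vertices. Extrusion per mm of travel: 0.25 × 0.1 / (π × 1.425²) = 0.003919. Accumulating E over each segment gives final E = 0.1450.

G0 X-6.11 Y7.28 Z17.20
G1 X0.00 Y0.00 E0.0372
G1 X6.89 Y5.79 E0.0725
G1 X0.79 Y13.06 E0.1097
G1 X-6.11 Y7.28 E0.1450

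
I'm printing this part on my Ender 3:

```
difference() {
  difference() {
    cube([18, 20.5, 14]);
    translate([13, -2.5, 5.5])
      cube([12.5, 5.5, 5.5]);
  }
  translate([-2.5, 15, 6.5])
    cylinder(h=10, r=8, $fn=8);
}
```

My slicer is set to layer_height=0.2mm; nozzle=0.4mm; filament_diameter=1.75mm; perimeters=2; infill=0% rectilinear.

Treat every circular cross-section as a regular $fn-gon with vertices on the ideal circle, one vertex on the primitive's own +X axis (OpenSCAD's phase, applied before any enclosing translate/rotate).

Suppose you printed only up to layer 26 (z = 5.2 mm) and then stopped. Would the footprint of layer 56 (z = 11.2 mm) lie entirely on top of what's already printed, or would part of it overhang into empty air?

entirely on top

Compare the two slices. At z = 5.2: the cube is present — its section is the full 18×20.5 rectangle (area 369.00 mm²); the cube at (13, -2.5) does not reach this height (z outside [5.5, 11]); Subtracting the remaining from the first: none of the subtracted shapes is present at this height, so the 18×20.5 cube is unchanged — area = 369.00 mm²; the cylinder at (-2.5, 15) is not intersected at this z (z outside [6.5, 16.5]); Subtracting the remaining from the first: none of the subtracted shapes is present at this height, so the result so far is unchanged — area = 369.00 mm². At z = 11.2: the 18×20.5 cube contributes its full rectangle (area 369.00 mm²); the cube at (13, -2.5) is not intersected at this z (z outside [5.5, 11]); Taking the first minus the rest: none of the subtracted shapes is present at this height, so the 18×20.5 cube is unchanged — area = 369.00 mm²; the r=8 cylinder at (-2.5, 15) gives a regular 8-gon of circumradius 8 (constant along its height) (area = (8/2)·8.000²·sin(360°/8) = 181.02 mm²); After the difference (first − rest): starting from that combined region (369.00 mm²), the r=8 cylinder at (-2.5, 15) partially overlaps it — only the 50.53 mm² overlap (of its 181.02 mm²) is removed, clipping the outline — area = 318.47 mm². Checking containment: the cross-section at z = 11.2 is a subset of the cross-section at z = 5.2.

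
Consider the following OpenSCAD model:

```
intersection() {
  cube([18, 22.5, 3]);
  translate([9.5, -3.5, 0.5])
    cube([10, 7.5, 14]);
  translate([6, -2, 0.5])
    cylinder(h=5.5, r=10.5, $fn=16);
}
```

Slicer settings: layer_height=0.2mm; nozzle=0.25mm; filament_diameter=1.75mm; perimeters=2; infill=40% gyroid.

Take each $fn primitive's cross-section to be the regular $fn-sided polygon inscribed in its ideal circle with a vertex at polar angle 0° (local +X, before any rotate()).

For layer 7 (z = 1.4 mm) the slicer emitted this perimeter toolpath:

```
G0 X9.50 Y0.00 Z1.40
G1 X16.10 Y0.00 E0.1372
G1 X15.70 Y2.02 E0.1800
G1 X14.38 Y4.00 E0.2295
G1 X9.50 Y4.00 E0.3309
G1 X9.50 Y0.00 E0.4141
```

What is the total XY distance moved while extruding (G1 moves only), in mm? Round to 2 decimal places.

Sum the Euclidean lengths of each G1 segment: total = 19.92 mm.

19.92 mm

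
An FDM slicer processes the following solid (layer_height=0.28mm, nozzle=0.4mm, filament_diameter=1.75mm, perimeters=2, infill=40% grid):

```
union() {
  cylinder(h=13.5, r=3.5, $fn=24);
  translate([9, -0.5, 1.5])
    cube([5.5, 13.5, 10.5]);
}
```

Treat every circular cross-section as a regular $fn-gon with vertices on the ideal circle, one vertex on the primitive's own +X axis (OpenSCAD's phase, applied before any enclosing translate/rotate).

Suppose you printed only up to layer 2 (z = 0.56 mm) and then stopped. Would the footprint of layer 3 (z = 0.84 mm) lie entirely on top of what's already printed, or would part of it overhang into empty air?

Compare the two slices. At z = 0.56: the cylinder: section is a regular 24-gon, circumradius r=3.5 (area = (24/2)·3.500²·sin(360°/24) = 38.05 mm²); the cube at (9, -0.5) does not reach this height (z outside [1.5, 12]); Combining (union): only the r=3.5 cylinder is present, so the union is just that shape — area = 38.05 mm². At z = 0.84: the r=3.5 cylinder gives a regular 24-gon of circumradius 3.5 (constant along its height) (area = (24/2)·3.500²·sin(360°/24) = 38.05 mm²); the cube at (9, -0.5) is not intersected at this z (z outside [1.5, 12]); Merging all regions: only the r=3.5 cylinder is present, so the union is just that shape — area = 38.05 mm². Checking containment: the cross-section at z = 0.84 is a subset of the cross-section at z = 0.56.

entirely on top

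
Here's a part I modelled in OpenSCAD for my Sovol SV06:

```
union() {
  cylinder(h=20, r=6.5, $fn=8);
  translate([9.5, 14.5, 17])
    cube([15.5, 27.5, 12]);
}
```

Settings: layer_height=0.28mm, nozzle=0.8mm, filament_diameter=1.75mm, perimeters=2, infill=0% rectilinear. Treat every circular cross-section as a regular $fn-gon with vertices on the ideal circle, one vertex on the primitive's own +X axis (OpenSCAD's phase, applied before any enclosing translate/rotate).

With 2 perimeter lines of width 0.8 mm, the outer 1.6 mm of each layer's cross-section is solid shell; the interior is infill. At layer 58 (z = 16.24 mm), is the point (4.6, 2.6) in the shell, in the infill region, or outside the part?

At z = 16.24 mm: the cylinder: section is a regular 8-gon, circumradius r=6.5; the cube at (9.5, 14.5) is absent (z outside [17, 29]); Merging all regions: only the r=6.5 cylinder is present, so the union is just that shape — 1 connected region. Overall, the cross-section is a single solid region. The nearest boundary edge runs (6.50, 0.00)→(4.60, 4.60); distance from the point to it = 0.76 mm. The point is inside the cross-section, 0.76 mm from the nearest boundary — within the 1.6 mm shell band (2 × 0.8).

shell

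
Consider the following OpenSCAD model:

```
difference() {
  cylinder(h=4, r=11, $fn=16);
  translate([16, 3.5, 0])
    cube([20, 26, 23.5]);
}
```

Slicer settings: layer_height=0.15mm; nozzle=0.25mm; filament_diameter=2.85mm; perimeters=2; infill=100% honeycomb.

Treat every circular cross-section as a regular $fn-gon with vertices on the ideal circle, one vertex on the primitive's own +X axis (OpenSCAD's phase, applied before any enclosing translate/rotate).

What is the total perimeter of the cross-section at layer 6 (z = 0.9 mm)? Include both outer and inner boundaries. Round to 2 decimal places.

At z = 0.9 mm: the r=11 cylinder contributes a regular 16-gon of circumradius 11 (perimeter = 2·16·11.000·sin(180°/16) = 68.67 mm); the cube at (16, 3.5) is present — its section is the full 20×26 rectangle (perimeter 92.00 mm); Subtracting the remaining from the first: starting from the r=11 cylinder, the 20×26 cube at (16, 3.5) misses the remaining region (no effect) — boundary = 68.67 mm. Overall, the cross-section is a single solid region. Total boundary length (outer) = 68.67 mm.

68.67 mm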